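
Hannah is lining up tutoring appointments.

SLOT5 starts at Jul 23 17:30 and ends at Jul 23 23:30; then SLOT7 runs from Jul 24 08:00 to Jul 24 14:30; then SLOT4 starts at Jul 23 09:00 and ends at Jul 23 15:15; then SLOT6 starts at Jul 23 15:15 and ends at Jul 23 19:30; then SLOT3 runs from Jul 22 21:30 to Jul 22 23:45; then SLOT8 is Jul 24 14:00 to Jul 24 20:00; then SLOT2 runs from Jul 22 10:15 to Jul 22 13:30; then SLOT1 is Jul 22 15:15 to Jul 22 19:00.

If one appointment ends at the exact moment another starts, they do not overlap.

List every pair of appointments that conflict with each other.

SLOT5 & SLOT6, SLOT7 & SLOT8

Sorted by start: SLOT2, SLOT1, SLOT3, SLOT4, SLOT6, SLOT5, SLOT7, SLOT8.
SLOT1 starts after SLOT2 ends — done with SLOT2.
SLOT3 starts after SLOT1 ends — done with SLOT1.
SLOT4 starts after SLOT3 ends — done with SLOT3.
SLOT6 starts exactly when SLOT4 ends (back-to-back, no overlap) — done with SLOT4.
SLOT5 starts before SLOT6 ends → SLOT6 and SLOT5 overlap.
SLOT7 starts after SLOT6 ends — done with SLOT6.
SLOT7 starts after SLOT5 ends — done with SLOT5.
SLOT8 starts before SLOT7 ends → SLOT7 and SLOT8 overlap.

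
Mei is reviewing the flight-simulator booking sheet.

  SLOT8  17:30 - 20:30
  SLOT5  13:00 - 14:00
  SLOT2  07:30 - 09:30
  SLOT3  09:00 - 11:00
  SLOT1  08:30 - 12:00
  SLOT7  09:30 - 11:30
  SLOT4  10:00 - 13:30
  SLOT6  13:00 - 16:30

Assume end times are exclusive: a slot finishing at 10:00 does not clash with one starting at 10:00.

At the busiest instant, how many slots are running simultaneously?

Sweep the timeline, counting +1 at each start and −1 at each end (ends before starts at a tie):
07:30 start SLOT2 → 1
08:30 start SLOT1 → 2
09:00 start SLOT3 → 3
09:30 end SLOT2 → 2
09:30 start SLOT7 → 3
10:00 start SLOT4 → 4
11:00 end SLOT3 → 3
11:30 end SLOT7 → 2
12:00 end SLOT1 → 1
13:00 start SLOT5 → 2
13:00 start SLOT6 → 3
13:30 end SLOT4 → 2
14:00 end SLOT5 → 1
16:30 end SLOT6 → 0
17:30 start SLOT8 → 1
20:30 end SLOT8 → 0
Peak is 4, at 10:00 (SLOT1, SLOT3, SLOT4, SLOT7).

4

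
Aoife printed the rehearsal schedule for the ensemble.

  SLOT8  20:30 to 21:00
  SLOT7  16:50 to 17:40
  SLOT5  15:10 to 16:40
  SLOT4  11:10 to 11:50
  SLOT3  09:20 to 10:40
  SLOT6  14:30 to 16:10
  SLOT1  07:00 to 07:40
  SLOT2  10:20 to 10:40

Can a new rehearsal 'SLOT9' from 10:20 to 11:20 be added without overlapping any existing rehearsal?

No — it overlaps SLOT2, SLOT3, SLOT4

SLOT1: ends 07:40 at or before SLOT9 starts 10:20 → clear.
SLOT3: starts 09:20 before SLOT9 ends 11:20, and ends 10:40 after SLOT9 starts 10:20 → overlap.
SLOT2: starts 10:20 before SLOT9 ends 11:20, and ends 10:40 after SLOT9 starts 10:20 → overlap.
SLOT4: starts 11:10 before SLOT9 ends 11:20, and ends 11:50 after SLOT9 starts 10:20 → overlap.
SLOT6: starts 14:30 at or after SLOT9 ends 11:20 → clear.
SLOT5: starts 15:10 at or after SLOT9 ends 11:20 → clear.
SLOT7: starts 16:50 at or after SLOT9 ends 11:20 → clear.
SLOT8: starts 20:30 at or after SLOT9 ends 11:20 → clear.
SLOT9 overlaps SLOT2, SLOT3, SLOT4.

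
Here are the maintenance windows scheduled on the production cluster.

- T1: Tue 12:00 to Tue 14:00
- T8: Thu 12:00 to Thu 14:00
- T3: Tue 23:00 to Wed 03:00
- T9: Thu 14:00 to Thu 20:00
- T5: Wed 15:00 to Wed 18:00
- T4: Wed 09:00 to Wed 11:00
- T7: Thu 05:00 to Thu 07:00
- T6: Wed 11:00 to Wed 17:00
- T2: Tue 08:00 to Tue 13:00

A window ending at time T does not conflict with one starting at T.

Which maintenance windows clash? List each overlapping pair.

T1 & T2, T5 & T6

Sorted by start: T2, T1, T3, T4, T6, T5, T7, T8, T9.
T1 starts before T2 ends → T2 and T1 overlap.
T3 starts after T2 ends, so nothing later overlaps T2 either.
T3 starts after T1 ends, so nothing later overlaps T1 either.
T4 starts after T3 ends, so nothing later overlaps T3 either.
T6 starts exactly when T4 ends (back-to-back, no overlap), so nothing later overlaps T4 either.
T5 starts before T6 ends → T6 and T5 overlap.
T7 starts after T6 ends, so nothing later overlaps T6 either.
T7 starts after T5 ends, so nothing later overlaps T5 either.
T8 starts after T7 ends, so nothing later overlaps T7 either.
T9 starts exactly when T8 ends (back-to-back, no overlap).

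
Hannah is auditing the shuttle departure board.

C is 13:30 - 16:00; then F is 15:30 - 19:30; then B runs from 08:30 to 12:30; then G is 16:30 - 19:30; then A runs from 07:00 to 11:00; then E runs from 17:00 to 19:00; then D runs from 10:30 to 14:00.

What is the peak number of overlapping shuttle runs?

Sort all start/end points and keep a running count:
07:00 start A → 1
08:30 start B → 2
10:30 start D → 3
11:00 end A → 2
12:30 end B → 1
13:30 start C → 2
14:00 end D → 1
15:30 start F → 2
16:00 end C → 1
16:30 start G → 2
17:00 start E → 3
19:00 end E → 2
19:30 end F → 1
19:30 end G → 0
Peak is 3, at 10:30 (A, B, D).

3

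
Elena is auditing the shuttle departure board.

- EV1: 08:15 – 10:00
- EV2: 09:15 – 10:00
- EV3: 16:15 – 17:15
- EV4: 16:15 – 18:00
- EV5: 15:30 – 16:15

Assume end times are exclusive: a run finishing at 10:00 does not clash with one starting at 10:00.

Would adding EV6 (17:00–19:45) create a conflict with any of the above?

Yes — it overlaps EV3, EV4

EV1: ends 10:00 at or before EV6 starts 17:00 → clear.
EV2: ends 10:00 at or before EV6 starts 17:00 → clear.
EV5: ends 16:15 at or before EV6 starts 17:00 → clear.
EV3: starts 16:15 before EV6 ends 19:45, and ends 17:15 after EV6 starts 17:00 → overlap.
EV4: starts 16:15 before EV6 ends 19:45, and ends 18:00 after EV6 starts 17:00 → overlap.
EV6 overlaps EV3, EV4.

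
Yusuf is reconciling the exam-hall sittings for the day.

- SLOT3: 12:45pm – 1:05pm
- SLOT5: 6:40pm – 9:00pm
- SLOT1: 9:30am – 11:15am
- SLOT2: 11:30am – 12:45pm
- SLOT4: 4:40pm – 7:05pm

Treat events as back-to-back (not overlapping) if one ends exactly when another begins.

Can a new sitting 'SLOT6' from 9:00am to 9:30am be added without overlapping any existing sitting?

Yes — the slot is free

SLOT1: starts 9:30am at or after SLOT6 ends 9:30am → clear.
SLOT2: starts 11:30am at or after SLOT6 ends 9:30am → clear.
SLOT3: starts 12:45pm at or after SLOT6 ends 9:30am → clear.
SLOT4: starts 4:40pm at or after SLOT6 ends 9:30am → clear.
SLOT5: starts 6:40pm at or after SLOT6 ends 9:30am → clear.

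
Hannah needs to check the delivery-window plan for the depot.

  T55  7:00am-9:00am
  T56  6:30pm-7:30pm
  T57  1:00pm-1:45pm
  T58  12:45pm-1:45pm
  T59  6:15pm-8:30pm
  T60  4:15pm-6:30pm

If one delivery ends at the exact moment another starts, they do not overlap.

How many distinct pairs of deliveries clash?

Sorted by start: T55, T58, T57, T60, T59, T56.
T58 starts after T55 ends, so nothing later overlaps T55 either.
T57 starts before T58 ends → T58 and T57 overlap.
T60 starts after T58 ends, so nothing later overlaps T58 either.
T60 starts after T57 ends, so nothing later overlaps T57 either.
T59 starts before T60 ends → T60 and T59 overlap.
T56 starts exactly when T60 ends (back-to-back, no overlap).
T56 starts before T59 ends → T59 and T56 overlap.
Overlapping pairs: T56 & T59, T57 & T58, T59 & T60 — 3 in total.

3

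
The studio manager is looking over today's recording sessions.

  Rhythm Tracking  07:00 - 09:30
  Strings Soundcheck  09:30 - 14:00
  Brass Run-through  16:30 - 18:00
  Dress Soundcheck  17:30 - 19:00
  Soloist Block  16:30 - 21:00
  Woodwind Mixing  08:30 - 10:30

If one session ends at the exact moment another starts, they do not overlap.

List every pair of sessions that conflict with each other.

Brass Run-through & Dress Soundcheck, Brass Run-through & Soloist Block, Dress Soundcheck & Soloist Block, Rhythm Tracking & Woodwind Mixing, Strings Soundcheck & Woodwind Mixing

Sorted by start: Rhythm Tracking, Woodwind Mixing, Strings Soundcheck, Brass Run-through, Soloist Block, Dress Soundcheck.
Woodwind Mixing starts before Rhythm Tracking ends → Rhythm Tracking and Woodwind Mixing overlap.
Strings Soundcheck starts exactly when Rhythm Tracking ends (back-to-back, no overlap), so Rhythm Tracking has no further overlaps.
Strings Soundcheck starts before Woodwind Mixing ends → Woodwind Mixing and Strings Soundcheck overlap.
Brass Run-through starts after Woodwind Mixing ends, so Woodwind Mixing has no further overlaps.
Brass Run-through starts after Strings Soundcheck ends, so Strings Soundcheck has no further overlaps.
Soloist Block starts before Brass Run-through ends → Brass Run-through and Soloist Block overlap.
Dress Soundcheck starts before Brass Run-through ends → Brass Run-through and Dress Soundcheck overlap.
Dress Soundcheck starts before Soloist Block ends → Soloist Block and Dress Soundcheck overlap.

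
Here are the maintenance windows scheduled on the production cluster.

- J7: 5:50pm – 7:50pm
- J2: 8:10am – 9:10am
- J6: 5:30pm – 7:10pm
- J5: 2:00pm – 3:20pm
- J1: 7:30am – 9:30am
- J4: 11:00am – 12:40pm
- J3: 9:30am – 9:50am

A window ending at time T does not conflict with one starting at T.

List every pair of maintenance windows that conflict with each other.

Check each pair: they overlap iff neither finishes before the other starts.
Sorted by start: J1, J2, J3, J4, J5, J6, J7.
J2 starts before J1 ends → J1 and J2 overlap.
J3 starts exactly when J1 ends (back-to-back, no overlap) — done with J1.
J3 starts after J2 ends — done with J2.
J4 starts after J3 ends — done with J3.
J5 starts after J4 ends — done with J4.
J6 starts after J5 ends — done with J5.
J7 starts before J6 ends → J6 and J7 overlap.

J1 & J2, J6 & J7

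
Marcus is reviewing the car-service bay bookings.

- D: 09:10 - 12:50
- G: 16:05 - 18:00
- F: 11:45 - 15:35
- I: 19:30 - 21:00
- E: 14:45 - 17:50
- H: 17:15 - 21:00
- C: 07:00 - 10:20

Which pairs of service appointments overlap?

C & D, D & F, E & F, E & G, E & H, G & H, H & I

Sorted by start: C, D, F, E, G, H, I.
D starts before C ends → C and D overlap.
F starts after C ends, so C has no further overlaps.
F starts before D ends → D and F overlap.
E starts after D ends, so D has no further overlaps.
E starts before F ends → F and E overlap.
G starts after F ends, so F has no further overlaps.
G starts before E ends → E and G overlap.
H starts before E ends → E and H overlap.
I starts after E ends.
H starts before G ends → G and H overlap.
I starts after G ends.
I starts before H ends → H and I overlap.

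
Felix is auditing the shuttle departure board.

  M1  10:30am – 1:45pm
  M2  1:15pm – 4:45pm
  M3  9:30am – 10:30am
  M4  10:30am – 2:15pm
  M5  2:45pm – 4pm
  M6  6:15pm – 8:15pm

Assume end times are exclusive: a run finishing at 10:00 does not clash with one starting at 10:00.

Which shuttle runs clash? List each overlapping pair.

Sorted by start: M3, M1, M4, M2, M5, M6.
M1 starts exactly when M3 ends (back-to-back, no overlap) — done with M3.
M4 starts before M1 ends → M1 and M4 overlap.
M2 starts before M1 ends → M1 and M2 overlap.
M5 starts after M1 ends — done with M1.
M2 starts before M4 ends → M4 and M2 overlap.
M5 starts after M4 ends — done with M4.
M5 starts before M2 ends → M2 and M5 overlap.
M6 starts after M2 ends.
M6 starts after M5 ends.

M1 & M2, M1 & M4, M2 & M4, M2 & M5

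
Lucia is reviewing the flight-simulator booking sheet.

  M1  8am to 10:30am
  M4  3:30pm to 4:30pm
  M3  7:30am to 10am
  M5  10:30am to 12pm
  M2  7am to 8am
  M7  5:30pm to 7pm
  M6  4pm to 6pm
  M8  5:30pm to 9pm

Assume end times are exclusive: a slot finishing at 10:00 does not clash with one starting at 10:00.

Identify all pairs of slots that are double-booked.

M1 & M3, M2 & M3, M4 & M6, M6 & M7, M6 & M8, M7 & M8

Two intervals overlap when each starts before the other ends.
Sorted by start: M2, M3, M1, M5, M4, M6, M7, M8.
M3 starts before M2 ends → M2 and M3 overlap.
M1 starts exactly when M2 ends (back-to-back, no overlap), so nothing later overlaps M2 either.
M1 starts before M3 ends → M3 and M1 overlap.
M5 starts after M3 ends, so nothing later overlaps M3 either.
M5 starts exactly when M1 ends (back-to-back, no overlap), so nothing later overlaps M1 either.
M4 starts after M5 ends, so nothing later overlaps M5 either.
M6 starts before M4 ends → M4 and M6 overlap.
M7 starts after M4 ends, so nothing later overlaps M4 either.
M7 starts before M6 ends → M6 and M7 overlap.
M8 starts before M6 ends → M6 and M8 overlap.
M8 starts before M7 ends → M7 and M8 overlap.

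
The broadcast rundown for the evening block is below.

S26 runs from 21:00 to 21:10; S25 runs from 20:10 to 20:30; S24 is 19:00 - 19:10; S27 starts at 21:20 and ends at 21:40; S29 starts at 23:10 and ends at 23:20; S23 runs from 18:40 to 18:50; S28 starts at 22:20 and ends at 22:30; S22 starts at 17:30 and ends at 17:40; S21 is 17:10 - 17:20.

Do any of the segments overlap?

Two intervals overlap when each starts before the other ends.
Sorted by start: S21, S22, S23, S24, S25, S26, S27, S28, S29.
S22 starts after S21 ends; S21 is clear from here.
S23 starts after S22 ends; S22 is clear from here.
S24 starts after S23 ends; S23 is clear from here.
S25 starts after S24 ends; S24 is clear from here.
S26 starts after S25 ends; S25 is clear from here.
S27 starts after S26 ends; S26 is clear from here.
S28 starts after S27 ends; S27 is clear from here.
S29 starts after S28 ends.
Every pair is clear; the schedule has no overlaps.

No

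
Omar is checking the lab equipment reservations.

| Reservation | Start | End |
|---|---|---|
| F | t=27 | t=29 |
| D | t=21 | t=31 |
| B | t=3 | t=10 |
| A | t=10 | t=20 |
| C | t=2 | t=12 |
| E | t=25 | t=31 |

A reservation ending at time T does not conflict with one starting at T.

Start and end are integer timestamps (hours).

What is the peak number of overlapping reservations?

Sort all start/end points and keep a running count:
t=2 start C → 1
t=3 start B → 2
t=10 end B → 1
t=10 start A → 2
t=12 end C → 1
t=20 end A → 0
t=21 start D → 1
t=25 start E → 2
t=27 start F → 3
t=29 end F → 2
t=31 end D → 1
t=31 end E → 0
Peak is 3, at t=27 (D, E, F).

3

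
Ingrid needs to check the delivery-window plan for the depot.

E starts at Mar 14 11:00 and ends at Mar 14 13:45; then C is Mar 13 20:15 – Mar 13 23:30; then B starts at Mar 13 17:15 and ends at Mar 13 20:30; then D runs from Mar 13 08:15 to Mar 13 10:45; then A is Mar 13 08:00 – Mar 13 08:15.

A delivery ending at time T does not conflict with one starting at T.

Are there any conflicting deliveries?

Two intervals overlap when each starts before the other ends.
Sorted by start: A, D, B, C, E.
D starts exactly when A ends (back-to-back, no overlap), so A has no further overlaps.
B starts after D ends, so D has no further overlaps.
C starts before B ends → B and C overlap.
That's a conflict, so the schedule is not conflict-free.

Yes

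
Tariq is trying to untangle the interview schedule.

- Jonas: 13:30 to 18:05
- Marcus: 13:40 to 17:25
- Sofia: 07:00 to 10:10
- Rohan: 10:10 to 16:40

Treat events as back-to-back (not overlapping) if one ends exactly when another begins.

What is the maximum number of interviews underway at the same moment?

3

Sweep the timeline, counting +1 at each start and −1 at each end (ends before starts at a tie):
07:00 start Sofia → 1
10:10 end Sofia → 0
10:10 start Rohan → 1
13:30 start Jonas → 2
13:40 start Marcus → 3
16:40 end Rohan → 2
17:25 end Marcus → 1
18:05 end Jonas → 0
Peak is 3, at 13:40 (Jonas, Marcus, Rohan).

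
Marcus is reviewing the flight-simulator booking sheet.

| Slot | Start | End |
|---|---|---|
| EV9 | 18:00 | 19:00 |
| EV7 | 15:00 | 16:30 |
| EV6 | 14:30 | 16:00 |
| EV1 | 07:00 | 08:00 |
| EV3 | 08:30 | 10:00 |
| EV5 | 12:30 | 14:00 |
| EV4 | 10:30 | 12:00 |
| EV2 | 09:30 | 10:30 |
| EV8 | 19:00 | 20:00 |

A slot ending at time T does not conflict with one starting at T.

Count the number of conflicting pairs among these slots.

Check each pair: they overlap iff neither finishes before the other starts.
Sorted by start: EV1, EV3, EV2, EV4, EV5, EV6, EV7, EV9, EV8.
EV3 starts after EV1 ends; EV1 is clear from here.
EV2 starts before EV3 ends → EV3 and EV2 overlap.
EV4 starts after EV3 ends; EV3 is clear from here.
EV4 starts exactly when EV2 ends (back-to-back, no overlap); EV2 is clear from here.
EV5 starts after EV4 ends; EV4 is clear from here.
EV6 starts after EV5 ends; EV5 is clear from here.
EV7 starts before EV6 ends → EV6 and EV7 overlap.
EV9 starts after EV6 ends; EV6 is clear from here.
EV9 starts after EV7 ends; EV7 is clear from here.
EV8 starts exactly when EV9 ends (back-to-back, no overlap).
Overlapping pairs: EV2 & EV3, EV6 & EV7 — 2 in total.

2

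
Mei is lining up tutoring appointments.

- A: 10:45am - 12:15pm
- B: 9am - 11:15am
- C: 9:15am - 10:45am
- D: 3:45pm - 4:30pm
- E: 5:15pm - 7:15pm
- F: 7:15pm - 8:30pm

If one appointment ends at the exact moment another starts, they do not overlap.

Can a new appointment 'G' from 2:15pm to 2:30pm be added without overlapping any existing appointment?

Yes — the slot is free

B: ends 11:15am at or before G starts 2:15pm → clear.
C: ends 10:45am at or before G starts 2:15pm → clear.
A: ends 12:15pm at or before G starts 2:15pm → clear.
D: starts 3:45pm at or after G ends 2:30pm → clear.
E: starts 5:15pm at or after G ends 2:30pm → clear.
F: starts 7:15pm at or after G ends 2:30pm → clear.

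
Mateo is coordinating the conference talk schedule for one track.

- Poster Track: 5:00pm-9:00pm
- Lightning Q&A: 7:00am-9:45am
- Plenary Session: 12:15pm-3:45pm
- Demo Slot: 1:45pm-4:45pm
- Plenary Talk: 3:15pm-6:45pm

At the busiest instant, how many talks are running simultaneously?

3

Sort all start/end points and keep a running count:
7:00am start Lightning Q&A → 1
9:45am end Lightning Q&A → 0
12:15pm start Plenary Session → 1
1:45pm start Demo Slot → 2
3:15pm start Plenary Talk → 3
3:45pm end Plenary Session → 2
4:45pm end Demo Slot → 1
5:00pm start Poster Track → 2
6:45pm end Plenary Talk → 1
9:00pm end Poster Track → 0
Peak is 3, at 3:15pm (Demo Slot, Plenary Session, Plenary Talk).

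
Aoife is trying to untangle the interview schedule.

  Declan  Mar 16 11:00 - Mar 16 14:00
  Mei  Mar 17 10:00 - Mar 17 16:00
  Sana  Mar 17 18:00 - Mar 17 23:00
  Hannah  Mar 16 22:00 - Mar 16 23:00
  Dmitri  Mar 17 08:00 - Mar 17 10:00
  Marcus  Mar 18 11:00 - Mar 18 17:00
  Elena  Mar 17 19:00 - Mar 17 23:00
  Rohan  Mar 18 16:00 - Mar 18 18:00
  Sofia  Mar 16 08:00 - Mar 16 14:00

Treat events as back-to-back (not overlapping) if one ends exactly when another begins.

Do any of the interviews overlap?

Yes

Sorted by start: Sofia, Declan, Hannah, Dmitri, Mei, Sana, Elena, Marcus, Rohan.
Declan starts before Sofia ends → Sofia and Declan overlap.
That's a conflict, so the schedule is not conflict-free.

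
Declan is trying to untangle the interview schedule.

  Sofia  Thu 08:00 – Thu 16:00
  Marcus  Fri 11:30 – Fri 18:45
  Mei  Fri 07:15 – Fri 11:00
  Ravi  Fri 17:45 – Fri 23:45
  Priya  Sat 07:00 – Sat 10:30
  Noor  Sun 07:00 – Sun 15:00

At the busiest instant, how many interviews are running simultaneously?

2

Sort all start/end points and keep a running count:
Thu 08:00 start Sofia → 1
Thu 16:00 end Sofia → 0
Fri 07:15 start Mei → 1
Fri 11:00 end Mei → 0
Fri 11:30 start Marcus → 1
Fri 17:45 start Ravi → 2
Fri 18:45 end Marcus → 1
Fri 23:45 end Ravi → 0
Sat 07:00 start Priya → 1
Sat 10:30 end Priya → 0
Sun 07:00 start Noor → 1
Sun 15:00 end Noor → 0
Peak is 2, at Fri 17:45 (Marcus, Ravi).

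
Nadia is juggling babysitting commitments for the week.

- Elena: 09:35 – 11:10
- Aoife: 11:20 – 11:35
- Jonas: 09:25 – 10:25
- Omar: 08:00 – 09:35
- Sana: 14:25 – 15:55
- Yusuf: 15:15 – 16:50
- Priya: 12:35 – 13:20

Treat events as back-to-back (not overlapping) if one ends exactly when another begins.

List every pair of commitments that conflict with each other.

Elena & Jonas, Jonas & Omar, Sana & Yusuf

Two intervals overlap when each starts before the other ends.
Sorted by start: Omar, Jonas, Elena, Aoife, Priya, Sana, Yusuf.
Jonas starts before Omar ends → Omar and Jonas overlap.
Elena starts exactly when Omar ends (back-to-back, no overlap), so Omar has no further overlaps.
Elena starts before Jonas ends → Jonas and Elena overlap.
Aoife starts after Jonas ends, so Jonas has no further overlaps.
Aoife starts after Elena ends, so Elena has no further overlaps.
Priya starts after Aoife ends, so Aoife has no further overlaps.
Sana starts after Priya ends, so Priya has no further overlaps.
Yusuf starts before Sana ends → Sana and Yusuf overlap.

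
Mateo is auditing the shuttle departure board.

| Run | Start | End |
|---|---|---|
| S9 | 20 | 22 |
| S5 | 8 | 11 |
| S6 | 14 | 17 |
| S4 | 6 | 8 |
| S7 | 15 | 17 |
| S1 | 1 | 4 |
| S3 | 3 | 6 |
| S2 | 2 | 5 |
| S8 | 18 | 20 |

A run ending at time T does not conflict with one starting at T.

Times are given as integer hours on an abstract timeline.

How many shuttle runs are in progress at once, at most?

3

Walk through starts and ends in time order (an end at T is processed before a start at T):
1 start S1 → 1
2 start S2 → 2
3 start S3 → 3
4 end S1 → 2
5 end S2 → 1
6 end S3 → 0
6 start S4 → 1
8 end S4 → 0
8 start S5 → 1
11 end S5 → 0
14 start S6 → 1
15 start S7 → 2
17 end S6 → 1
17 end S7 → 0
18 start S8 → 1
20 end S8 → 0
20 start S9 → 1
22 end S9 → 0
Peak is 3, at 3 (S1, S2, S3).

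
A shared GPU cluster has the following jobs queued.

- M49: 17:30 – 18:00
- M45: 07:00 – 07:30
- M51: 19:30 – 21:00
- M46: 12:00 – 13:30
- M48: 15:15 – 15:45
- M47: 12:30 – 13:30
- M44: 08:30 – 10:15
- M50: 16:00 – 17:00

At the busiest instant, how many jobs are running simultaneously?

2

Walk through starts and ends in time order (an end at T is processed before a start at T):
07:00 start M45 → 1
07:30 end M45 → 0
08:30 start M44 → 1
10:15 end M44 → 0
12:00 start M46 → 1
12:30 start M47 → 2
13:30 end M46 → 1
13:30 end M47 → 0
15:15 start M48 → 1
15:45 end M48 → 0
16:00 start M50 → 1
17:00 end M50 → 0
17:30 start M49 → 1
18:00 end M49 → 0
19:30 start M51 → 1
21:00 end M51 → 0
Peak is 2, at 12:30 (M46, M47).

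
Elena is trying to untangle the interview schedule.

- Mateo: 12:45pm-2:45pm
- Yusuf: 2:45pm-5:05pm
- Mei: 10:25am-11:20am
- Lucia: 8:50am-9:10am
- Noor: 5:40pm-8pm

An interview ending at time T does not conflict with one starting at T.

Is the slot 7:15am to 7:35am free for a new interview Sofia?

Yes — the slot is free

Lucia: starts 8:50am at or after Sofia ends 7:35am → clear.
Mei: starts 10:25am at or after Sofia ends 7:35am → clear.
Mateo: starts 12:45pm at or after Sofia ends 7:35am → clear.
Yusuf: starts 2:45pm at or after Sofia ends 7:35am → clear.
Noor: starts 5:40pm at or after Sofia ends 7:35am → clear.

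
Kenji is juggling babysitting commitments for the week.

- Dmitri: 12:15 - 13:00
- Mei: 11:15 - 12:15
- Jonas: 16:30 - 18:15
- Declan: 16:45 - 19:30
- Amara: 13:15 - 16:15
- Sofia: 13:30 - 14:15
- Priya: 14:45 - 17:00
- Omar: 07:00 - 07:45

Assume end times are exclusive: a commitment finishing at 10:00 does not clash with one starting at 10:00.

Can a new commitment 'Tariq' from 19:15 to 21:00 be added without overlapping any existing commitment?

No — it overlaps Declan

Omar: ends 07:45 at or before Tariq starts 19:15 → clear.
Mei: ends 12:15 at or before Tariq starts 19:15 → clear.
Dmitri: ends 13:00 at or before Tariq starts 19:15 → clear.
Amara: ends 16:15 at or before Tariq starts 19:15 → clear.
Sofia: ends 14:15 at or before Tariq starts 19:15 → clear.
Priya: ends 17:00 at or before Tariq starts 19:15 → clear.
Jonas: ends 18:15 at or before Tariq starts 19:15 → clear.
Declan: starts 16:45 before Tariq ends 21:00, and ends 19:30 after Tariq starts 19:15 → overlap.
Tariq overlaps Declan.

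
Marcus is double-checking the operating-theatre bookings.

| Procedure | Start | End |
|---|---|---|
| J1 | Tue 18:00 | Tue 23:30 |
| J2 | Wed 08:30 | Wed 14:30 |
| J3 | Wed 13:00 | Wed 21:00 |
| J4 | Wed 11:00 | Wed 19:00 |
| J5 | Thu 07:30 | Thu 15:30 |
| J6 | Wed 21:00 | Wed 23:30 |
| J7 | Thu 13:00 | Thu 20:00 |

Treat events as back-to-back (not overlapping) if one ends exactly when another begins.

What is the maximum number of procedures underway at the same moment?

Walk through starts and ends in time order (an end at T is processed before a start at T):
Tue 18:00 start J1 → 1
Tue 23:30 end J1 → 0
Wed 08:30 start J2 → 1
Wed 11:00 start J4 → 2
Wed 13:00 start J3 → 3
Wed 14:30 end J2 → 2
Wed 19:00 end J4 → 1
Wed 21:00 end J3 → 0
Wed 21:00 start J6 → 1
Wed 23:30 end J6 → 0
Thu 07:30 start J5 → 1
Thu 13:00 start J7 → 2
Thu 15:30 end J5 → 1
Thu 20:00 end J7 → 0
Peak is 3, at Wed 13:00 (J2, J3, J4).

3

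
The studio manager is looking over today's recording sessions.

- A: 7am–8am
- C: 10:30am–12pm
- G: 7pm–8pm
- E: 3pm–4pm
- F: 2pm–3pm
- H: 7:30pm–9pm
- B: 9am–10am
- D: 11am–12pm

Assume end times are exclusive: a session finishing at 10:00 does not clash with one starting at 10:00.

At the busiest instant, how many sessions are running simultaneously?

Sort all start/end points and keep a running count:
7am start A → 1
8am end A → 0
9am start B → 1
10am end B → 0
10:30am start C → 1
11am start D → 2
12pm end C → 1
12pm end D → 0
2pm start F → 1
3pm end F → 0
3pm start E → 1
4pm end E → 0
7pm start G → 1
7:30pm start H → 2
8pm end G → 1
9pm end H → 0
Peak is 2, at 11am (C, D).

2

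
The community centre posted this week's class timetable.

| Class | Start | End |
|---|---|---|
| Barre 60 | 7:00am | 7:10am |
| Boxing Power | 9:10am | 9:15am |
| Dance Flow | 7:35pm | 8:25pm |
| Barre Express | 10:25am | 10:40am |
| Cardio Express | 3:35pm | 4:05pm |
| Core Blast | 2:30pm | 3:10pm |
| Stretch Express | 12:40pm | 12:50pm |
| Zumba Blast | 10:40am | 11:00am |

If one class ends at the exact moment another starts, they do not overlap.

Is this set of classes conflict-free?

Check each pair: they overlap iff neither finishes before the other starts.
Sorted by start: Barre 60, Boxing Power, Barre Express, Zumba Blast, Stretch Express, Core Blast, Cardio Express, Dance Flow.
Boxing Power starts after Barre 60 ends — done with Barre 60.
Barre Express starts after Boxing Power ends — done with Boxing Power.
Zumba Blast starts exactly when Barre Express ends (back-to-back, no overlap) — done with Barre Express.
Stretch Express starts after Zumba Blast ends — done with Zumba Blast.
Core Blast starts after Stretch Express ends — done with Stretch Express.
Cardio Express starts after Core Blast ends — done with Core Blast.
Dance Flow starts after Cardio Express ends.
Every pair is clear; the schedule has no overlaps.

Yes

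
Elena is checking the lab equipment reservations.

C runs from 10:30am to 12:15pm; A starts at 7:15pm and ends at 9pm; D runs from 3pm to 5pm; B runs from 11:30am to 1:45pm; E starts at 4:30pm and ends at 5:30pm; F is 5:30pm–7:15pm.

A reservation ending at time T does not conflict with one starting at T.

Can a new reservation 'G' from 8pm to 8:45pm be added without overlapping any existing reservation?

C: ends 12:15pm at or before G starts 8pm → clear.
B: ends 1:45pm at or before G starts 8pm → clear.
D: ends 5pm at or before G starts 8pm → clear.
E: ends 5:30pm at or before G starts 8pm → clear.
F: ends 7:15pm at or before G starts 8pm → clear.
A: starts 7:15pm before G ends 8:45pm, and ends 9pm after G starts 8pm → overlap.
G overlaps A.

No — it overlaps A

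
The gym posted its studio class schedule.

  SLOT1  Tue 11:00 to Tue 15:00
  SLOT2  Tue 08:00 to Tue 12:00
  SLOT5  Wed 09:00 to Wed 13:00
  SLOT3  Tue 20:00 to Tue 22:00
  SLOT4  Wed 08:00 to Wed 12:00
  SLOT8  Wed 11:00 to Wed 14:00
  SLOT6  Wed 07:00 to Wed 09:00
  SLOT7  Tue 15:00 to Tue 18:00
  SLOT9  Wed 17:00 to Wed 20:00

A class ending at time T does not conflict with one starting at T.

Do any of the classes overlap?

Yes

Check each pair: they overlap iff neither finishes before the other starts.
Sorted by start: SLOT2, SLOT1, SLOT7, SLOT3, SLOT6, SLOT4, SLOT5, SLOT8, SLOT9.
SLOT1 starts before SLOT2 ends → SLOT2 and SLOT1 overlap.
That's a conflict, so the schedule is not conflict-free.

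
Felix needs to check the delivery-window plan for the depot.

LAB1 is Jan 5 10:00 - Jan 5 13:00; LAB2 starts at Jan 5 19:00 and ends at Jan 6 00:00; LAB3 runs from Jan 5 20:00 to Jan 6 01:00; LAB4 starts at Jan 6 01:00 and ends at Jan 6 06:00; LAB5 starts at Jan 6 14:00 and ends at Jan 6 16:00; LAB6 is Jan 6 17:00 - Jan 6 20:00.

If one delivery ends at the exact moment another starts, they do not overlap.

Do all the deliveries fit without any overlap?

No

Two intervals overlap when each starts before the other ends.
Sorted by start: LAB1, LAB2, LAB3, LAB4, LAB5, LAB6.
LAB2 starts after LAB1 ends, so nothing later overlaps LAB1 either.
LAB3 starts before LAB2 ends → LAB2 and LAB3 overlap.
That's a conflict, so the schedule is not conflict-free.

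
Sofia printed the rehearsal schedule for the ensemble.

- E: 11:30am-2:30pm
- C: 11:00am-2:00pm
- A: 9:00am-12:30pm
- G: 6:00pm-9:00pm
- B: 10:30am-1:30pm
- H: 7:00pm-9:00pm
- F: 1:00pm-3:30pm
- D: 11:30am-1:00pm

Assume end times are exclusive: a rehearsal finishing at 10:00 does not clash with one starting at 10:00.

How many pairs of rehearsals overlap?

14

Sorted by start: A, B, C, D, E, F, G, H.
B starts before A ends → A and B overlap.
C starts before A ends → A and C overlap.
D starts before A ends → A and D overlap.
E starts before A ends → A and E overlap.
F starts after A ends — done with A.
C starts before B ends → B and C overlap.
D starts before B ends → B and D overlap.
E starts before B ends → B and E overlap.
F starts before B ends → B and F overlap.
G starts after B ends — done with B.
D starts before C ends → C and D overlap.
E starts before C ends → C and E overlap.
F starts before C ends → C and F overlap.
G starts after C ends — done with C.
E starts before D ends → D and E overlap.
F starts exactly when D ends (back-to-back, no overlap) — done with D.
F starts before E ends → E and F overlap.
G starts after E ends — done with E.
G starts after F ends — done with F.
H starts before G ends → G and H overlap.
Overlapping pairs: A & B, A & C, A & D, A & E, B & C, B & D, B & E, B & F, C & D, C & E, C & F, D & E, E & F, G & H — 14 in total.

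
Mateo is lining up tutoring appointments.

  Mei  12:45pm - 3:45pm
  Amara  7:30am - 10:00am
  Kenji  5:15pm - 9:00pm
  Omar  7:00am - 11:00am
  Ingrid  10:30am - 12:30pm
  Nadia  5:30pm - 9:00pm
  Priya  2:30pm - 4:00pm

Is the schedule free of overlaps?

Check each pair: they overlap iff neither finishes before the other starts.
Sorted by start: Omar, Amara, Ingrid, Mei, Priya, Kenji, Nadia.
Amara starts before Omar ends → Omar and Amara overlap.
That's a conflict, so the schedule is not conflict-free.

No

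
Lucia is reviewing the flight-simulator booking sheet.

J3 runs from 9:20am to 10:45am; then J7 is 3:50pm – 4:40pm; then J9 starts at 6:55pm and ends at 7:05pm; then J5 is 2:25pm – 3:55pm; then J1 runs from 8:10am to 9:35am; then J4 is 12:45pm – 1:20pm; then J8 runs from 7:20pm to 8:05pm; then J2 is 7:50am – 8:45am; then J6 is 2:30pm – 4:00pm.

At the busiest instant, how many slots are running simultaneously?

Sort all start/end points and keep a running count:
7:50am start J2 → 1
8:10am start J1 → 2
8:45am end J2 → 1
9:20am start J3 → 2
9:35am end J1 → 1
10:45am end J3 → 0
12:45pm start J4 → 1
1:20pm end J4 → 0
2:25pm start J5 → 1
2:30pm start J6 → 2
3:50pm start J7 → 3
3:55pm end J5 → 2
4:00pm end J6 → 1
4:40pm end J7 → 0
6:55pm start J9 → 1
7:05pm end J9 → 0
7:20pm start J8 → 1
8:05pm end J8 → 0
Peak is 3, at 3:50pm (J5, J6, J7).

3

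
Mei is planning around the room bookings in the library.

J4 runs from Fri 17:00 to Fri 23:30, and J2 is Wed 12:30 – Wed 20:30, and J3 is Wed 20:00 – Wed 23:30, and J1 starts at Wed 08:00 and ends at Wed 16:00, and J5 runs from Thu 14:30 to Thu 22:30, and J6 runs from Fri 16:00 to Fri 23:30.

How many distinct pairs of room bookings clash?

Sorted by start: J1, J2, J3, J5, J6, J4.
J2 starts before J1 ends → J1 and J2 overlap.
J3 starts after J1 ends — done with J1.
J3 starts before J2 ends → J2 and J3 overlap.
J5 starts after J2 ends — done with J2.
J5 starts after J3 ends — done with J3.
J6 starts after J5 ends — done with J5.
J4 starts before J6 ends → J6 and J4 overlap.
Overlapping pairs: J1 & J2, J2 & J3, J4 & J6 — 3 in total.

3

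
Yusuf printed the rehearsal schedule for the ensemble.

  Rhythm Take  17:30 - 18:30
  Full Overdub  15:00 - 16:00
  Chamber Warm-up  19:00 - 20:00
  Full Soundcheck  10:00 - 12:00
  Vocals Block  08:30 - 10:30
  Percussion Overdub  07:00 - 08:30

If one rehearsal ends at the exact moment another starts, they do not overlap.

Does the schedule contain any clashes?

Two intervals overlap when each starts before the other ends.
Sorted by start: Percussion Overdub, Vocals Block, Full Soundcheck, Full Overdub, Rhythm Take, Chamber Warm-up.
Vocals Block starts exactly when Percussion Overdub ends (back-to-back, no overlap) — done with Percussion Overdub.
Full Soundcheck starts before Vocals Block ends → Vocals Block and Full Soundcheck overlap.
That's a conflict, so the schedule is not conflict-free.

Yes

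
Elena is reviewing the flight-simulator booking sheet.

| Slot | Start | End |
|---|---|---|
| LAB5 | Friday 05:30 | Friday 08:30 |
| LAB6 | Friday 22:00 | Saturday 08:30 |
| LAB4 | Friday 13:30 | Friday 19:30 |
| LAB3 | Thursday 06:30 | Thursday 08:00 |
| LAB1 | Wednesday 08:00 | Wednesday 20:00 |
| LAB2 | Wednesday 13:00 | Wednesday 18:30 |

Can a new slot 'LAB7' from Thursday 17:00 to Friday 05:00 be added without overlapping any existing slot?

LAB1: ends Wednesday 20:00 at or before LAB7 starts Thursday 17:00 → clear.
LAB2: ends Wednesday 18:30 at or before LAB7 starts Thursday 17:00 → clear.
LAB3: ends Thursday 08:00 at or before LAB7 starts Thursday 17:00 → clear.
LAB5: starts Friday 05:30 at or after LAB7 ends Friday 05:00 → clear.
LAB4: starts Friday 13:30 at or after LAB7 ends Friday 05:00 → clear.
LAB6: starts Friday 22:00 at or after LAB7 ends Friday 05:00 → clear.

Yes — the slot is free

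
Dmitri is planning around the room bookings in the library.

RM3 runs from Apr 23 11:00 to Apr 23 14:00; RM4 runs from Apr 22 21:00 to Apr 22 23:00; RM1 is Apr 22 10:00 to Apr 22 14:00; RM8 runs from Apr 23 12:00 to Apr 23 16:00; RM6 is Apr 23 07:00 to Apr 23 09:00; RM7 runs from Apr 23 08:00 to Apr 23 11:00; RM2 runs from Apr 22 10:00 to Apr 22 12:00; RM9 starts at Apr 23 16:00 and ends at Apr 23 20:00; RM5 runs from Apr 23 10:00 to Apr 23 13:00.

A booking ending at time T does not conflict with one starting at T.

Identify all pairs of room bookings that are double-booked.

Two intervals overlap when each starts before the other ends.
Sorted by start: RM1, RM2, RM4, RM6, RM7, RM5, RM3, RM8, RM9.
RM2 starts before RM1 ends → RM1 and RM2 overlap.
RM4 starts after RM1 ends — done with RM1.
RM4 starts after RM2 ends — done with RM2.
RM6 starts after RM4 ends — done with RM4.
RM7 starts before RM6 ends → RM6 and RM7 overlap.
RM5 starts after RM6 ends — done with RM6.
RM5 starts before RM7 ends → RM7 and RM5 overlap.
RM3 starts exactly when RM7 ends (back-to-back, no overlap) — done with RM7.
RM3 starts before RM5 ends → RM5 and RM3 overlap.
RM8 starts before RM5 ends → RM5 and RM8 overlap.
RM9 starts after RM5 ends.
RM8 starts before RM3 ends → RM3 and RM8 overlap.
RM9 starts after RM3 ends.
RM9 starts exactly when RM8 ends (back-to-back, no overlap).

RM1 & RM2, RM3 & RM5, RM3 & RM8, RM5 & RM7, RM5 & RM8, RM6 & RM7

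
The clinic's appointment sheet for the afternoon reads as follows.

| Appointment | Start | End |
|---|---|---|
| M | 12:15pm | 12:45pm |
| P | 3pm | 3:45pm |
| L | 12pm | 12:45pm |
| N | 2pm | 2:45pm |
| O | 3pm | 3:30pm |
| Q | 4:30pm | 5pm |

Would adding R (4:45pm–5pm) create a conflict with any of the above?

L: ends 12:45pm at or before R starts 4:45pm → clear.
M: ends 12:45pm at or before R starts 4:45pm → clear.
N: ends 2:45pm at or before R starts 4:45pm → clear.
O: ends 3:30pm at or before R starts 4:45pm → clear.
P: ends 3:45pm at or before R starts 4:45pm → clear.
Q: starts 4:30pm before R ends 5pm, and ends 5pm after R starts 4:45pm → overlap.
R overlaps Q.

Yes — it overlaps Q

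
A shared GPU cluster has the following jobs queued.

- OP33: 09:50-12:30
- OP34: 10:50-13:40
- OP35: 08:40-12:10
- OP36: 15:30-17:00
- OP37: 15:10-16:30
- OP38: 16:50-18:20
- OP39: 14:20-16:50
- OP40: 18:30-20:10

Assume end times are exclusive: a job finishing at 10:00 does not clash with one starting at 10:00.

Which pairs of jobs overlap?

Sorted by start: OP35, OP33, OP34, OP39, OP37, OP36, OP38, OP40.
OP33 starts before OP35 ends → OP35 and OP33 overlap.
OP34 starts before OP35 ends → OP35 and OP34 overlap.
OP39 starts after OP35 ends, so OP35 has no further overlaps.
OP34 starts before OP33 ends → OP33 and OP34 overlap.
OP39 starts after OP33 ends, so OP33 has no further overlaps.
OP39 starts after OP34 ends, so OP34 has no further overlaps.
OP37 starts before OP39 ends → OP39 and OP37 overlap.
OP36 starts before OP39 ends → OP39 and OP36 overlap.
OP38 starts exactly when OP39 ends (back-to-back, no overlap), so OP39 has no further overlaps.
OP36 starts before OP37 ends → OP37 and OP36 overlap.
OP38 starts after OP37 ends, so OP37 has no further overlaps.
OP38 starts before OP36 ends → OP36 and OP38 overlap.
OP40 starts after OP36 ends.
OP40 starts after OP38 ends.

OP33 & OP34, OP33 & OP35, OP34 & OP35, OP36 & OP37, OP36 & OP38, OP36 & OP39, OP37 & OP39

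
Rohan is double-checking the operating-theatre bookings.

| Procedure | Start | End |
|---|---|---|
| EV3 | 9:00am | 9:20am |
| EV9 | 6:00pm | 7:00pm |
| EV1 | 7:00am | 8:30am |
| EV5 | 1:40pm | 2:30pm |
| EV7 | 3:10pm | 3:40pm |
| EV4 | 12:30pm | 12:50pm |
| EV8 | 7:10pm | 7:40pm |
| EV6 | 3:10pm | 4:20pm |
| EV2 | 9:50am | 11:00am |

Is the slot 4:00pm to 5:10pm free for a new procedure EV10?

EV1: ends 8:30am at or before EV10 starts 4:00pm → clear.
EV3: ends 9:20am at or before EV10 starts 4:00pm → clear.
EV2: ends 11:00am at or before EV10 starts 4:00pm → clear.
EV4: ends 12:50pm at or before EV10 starts 4:00pm → clear.
EV5: ends 2:30pm at or before EV10 starts 4:00pm → clear.
EV6: starts 3:10pm before EV10 ends 5:10pm, and ends 4:20pm after EV10 starts 4:00pm → overlap.
EV7: ends 3:40pm at or before EV10 starts 4:00pm → clear.
EV9: starts 6:00pm at or after EV10 ends 5:10pm → clear.
EV8: starts 7:10pm at or after EV10 ends 5:10pm → clear.
EV10 overlaps EV6.

No — it overlaps EV6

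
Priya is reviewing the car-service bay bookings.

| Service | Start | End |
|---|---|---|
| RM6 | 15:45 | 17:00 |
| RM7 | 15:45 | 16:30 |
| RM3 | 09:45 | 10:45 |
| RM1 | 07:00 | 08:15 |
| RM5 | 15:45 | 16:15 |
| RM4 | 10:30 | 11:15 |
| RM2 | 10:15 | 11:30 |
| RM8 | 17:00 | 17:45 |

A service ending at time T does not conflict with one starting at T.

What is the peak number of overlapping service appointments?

Sweep the timeline, counting +1 at each start and −1 at each end (ends before starts at a tie):
07:00 start RM1 → 1
08:15 end RM1 → 0
09:45 start RM3 → 1
10:15 start RM2 → 2
10:30 start RM4 → 3
10:45 end RM3 → 2
11:15 end RM4 → 1
11:30 end RM2 → 0
15:45 start RM5 → 1
15:45 start RM6 → 2
15:45 start RM7 → 3
16:15 end RM5 → 2
16:30 end RM7 → 1
17:00 end RM6 → 0
17:00 start RM8 → 1
17:45 end RM8 → 0
Peak is 3, at 10:30 (RM2, RM3, RM4).

3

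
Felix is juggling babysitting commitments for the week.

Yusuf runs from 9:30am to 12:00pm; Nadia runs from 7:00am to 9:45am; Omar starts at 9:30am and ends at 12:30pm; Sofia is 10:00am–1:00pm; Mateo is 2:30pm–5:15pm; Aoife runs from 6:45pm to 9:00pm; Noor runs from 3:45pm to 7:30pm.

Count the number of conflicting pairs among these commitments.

Sorted by start: Nadia, Yusuf, Omar, Sofia, Mateo, Noor, Aoife.
Yusuf starts before Nadia ends → Nadia and Yusuf overlap.
Omar starts before Nadia ends → Nadia and Omar overlap.
Sofia starts after Nadia ends — done with Nadia.
Omar starts before Yusuf ends → Yusuf and Omar overlap.
Sofia starts before Yusuf ends → Yusuf and Sofia overlap.
Mateo starts after Yusuf ends — done with Yusuf.
Sofia starts before Omar ends → Omar and Sofia overlap.
Mateo starts after Omar ends — done with Omar.
Mateo starts after Sofia ends — done with Sofia.
Noor starts before Mateo ends → Mateo and Noor overlap.
Aoife starts after Mateo ends.
Aoife starts before Noor ends → Noor and Aoife overlap.
Overlapping pairs: Aoife & Noor, Mateo & Noor, Nadia & Omar, Nadia & Yusuf, Omar & Sofia, Omar & Yusuf, Sofia & Yusuf — 7 in total.

7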